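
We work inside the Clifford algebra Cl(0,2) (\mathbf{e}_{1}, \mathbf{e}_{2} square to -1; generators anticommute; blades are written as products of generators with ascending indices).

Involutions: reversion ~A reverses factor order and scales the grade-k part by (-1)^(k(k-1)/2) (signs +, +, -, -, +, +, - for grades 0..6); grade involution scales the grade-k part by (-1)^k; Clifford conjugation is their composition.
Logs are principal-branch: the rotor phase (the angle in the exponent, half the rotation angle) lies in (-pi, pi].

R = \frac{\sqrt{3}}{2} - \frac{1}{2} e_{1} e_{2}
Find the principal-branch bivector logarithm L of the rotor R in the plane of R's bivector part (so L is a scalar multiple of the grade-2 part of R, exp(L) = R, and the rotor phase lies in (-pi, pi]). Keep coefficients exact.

The scalar part of R is \frac{\sqrt{3}}{2}, and that scalar determines the rotor phase on the principal branch; recovering the unit plane as bivector-part over sine of the phase gives L = phase * plane.
Concretely: cos(phase) = \frac{\sqrt{3}}{2} gives phase = ±\frac{\pi}{6}, and since phase/sin(phase) is even the sign is immaterial: L = (phase/sin(phase)) * <R>_2 = (\frac{\pi}{3}) * <R>_2.
Answer: - \frac{\pi}{6} e_{1} e_{2}


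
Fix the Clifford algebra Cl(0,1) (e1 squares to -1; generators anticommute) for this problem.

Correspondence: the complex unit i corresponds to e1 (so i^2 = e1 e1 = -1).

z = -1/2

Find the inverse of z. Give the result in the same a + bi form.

In blades: z = -1/2.
With qbar = -1/2 (scalar fixed, mapped units negated), z qbar = 1/4 (the sum of squared coefficients), so z^-1 = qbar / (1/4) = -2; translating back:
Answer: -2


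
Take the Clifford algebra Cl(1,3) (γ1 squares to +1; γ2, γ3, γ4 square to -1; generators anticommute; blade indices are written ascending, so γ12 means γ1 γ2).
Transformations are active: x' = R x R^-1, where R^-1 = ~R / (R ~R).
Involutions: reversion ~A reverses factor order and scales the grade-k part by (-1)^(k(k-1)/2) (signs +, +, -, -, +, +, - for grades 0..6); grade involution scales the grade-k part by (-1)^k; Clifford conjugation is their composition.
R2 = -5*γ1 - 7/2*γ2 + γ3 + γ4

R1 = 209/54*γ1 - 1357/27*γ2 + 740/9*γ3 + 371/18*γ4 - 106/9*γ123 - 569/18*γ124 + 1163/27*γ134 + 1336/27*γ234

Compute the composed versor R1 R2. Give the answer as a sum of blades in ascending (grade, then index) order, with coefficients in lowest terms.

Distribute over the terms of R2 (each basis-blade product reordered to ascending indices, repeated generators contracted through their squares):
R1 (-5*γ1) = -1045/54 - 6785/27*γ12 + 3700/9*γ13 + 1855/18*γ14 + 530/9*γ23 + 2845/18*γ24 - 5815/27*γ34 + 6680/27*γ1234
R1 (-7/2*γ2) = -9499/54 - 1463/108*γ12 + 371/9*γ13 + 3983/36*γ14 + 2590/9*γ23 + 2597/36*γ24 + 4676/27*γ34 - 8141/54*γ1234
R1 (γ3) = -740/9 + 106/9*γ12 + 209/54*γ13 + 1163/27*γ14 - 1357/27*γ23 + 1336/27*γ24 - 371/18*γ34 + 569/18*γ1234
R1 (γ4) = -371/18 + 569/18*γ12 - 1163/27*γ13 + 209/54*γ14 - 1336/27*γ23 - 1357/27*γ24 + 740/9*γ34 - 106/9*γ1234
Summing the partial products and collecting blades:
Answer: -16097/54 - 23917/108*γ12 + 22309/54*γ13 + 9383/36*γ14 + 6667/27*γ23 + 2753/12*γ24 + 1049/54*γ34 + 3145/27*γ1234


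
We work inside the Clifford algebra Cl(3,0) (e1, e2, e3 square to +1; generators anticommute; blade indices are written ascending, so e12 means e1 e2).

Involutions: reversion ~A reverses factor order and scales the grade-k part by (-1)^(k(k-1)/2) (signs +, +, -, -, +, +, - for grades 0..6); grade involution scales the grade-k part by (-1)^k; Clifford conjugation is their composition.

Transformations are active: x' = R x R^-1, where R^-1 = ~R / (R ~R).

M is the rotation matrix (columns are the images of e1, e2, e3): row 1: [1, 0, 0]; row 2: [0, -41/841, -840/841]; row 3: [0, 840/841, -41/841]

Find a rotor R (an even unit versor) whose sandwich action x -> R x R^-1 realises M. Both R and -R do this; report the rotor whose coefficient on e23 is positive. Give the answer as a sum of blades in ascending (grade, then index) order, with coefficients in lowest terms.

Method: write R = a + b12*e12 + b13*e13 + b23*e23 with a^2 + b12^2 + b13^2 + b23^2 = 1 (so R^-1 = ~R). Expanding the columns R e_j ~R gives tr M = 4a^2 - 1 and, from the antisymmetric part, M21 - M12 = -4a*b12, M13 - M31 = 4a*b13, M32 - M23 = -4a*b23.
Here tr M = 759/841, so a^2 = (1 + tr M)/4 = 400/841 and a = ±20/29. Taking a = 20/29: M21 - M12 = 0, M13 - M31 = 0, M32 - M23 = 1680/841, giving b12 = 0, b13 = 0, b23 = -21/29, i.e. R = 20/29 - 21/29*e23.
Its e23 coefficient is negative, so report the other preimage -R.
Answer: -20/29 + 21/29*e23. Key observation: the double cover Spin(3) -> SO(3) sends R and -R to the same matrix (trace 759/841 here), so the stated sign of the e23 coefficient is what selects one sheet.


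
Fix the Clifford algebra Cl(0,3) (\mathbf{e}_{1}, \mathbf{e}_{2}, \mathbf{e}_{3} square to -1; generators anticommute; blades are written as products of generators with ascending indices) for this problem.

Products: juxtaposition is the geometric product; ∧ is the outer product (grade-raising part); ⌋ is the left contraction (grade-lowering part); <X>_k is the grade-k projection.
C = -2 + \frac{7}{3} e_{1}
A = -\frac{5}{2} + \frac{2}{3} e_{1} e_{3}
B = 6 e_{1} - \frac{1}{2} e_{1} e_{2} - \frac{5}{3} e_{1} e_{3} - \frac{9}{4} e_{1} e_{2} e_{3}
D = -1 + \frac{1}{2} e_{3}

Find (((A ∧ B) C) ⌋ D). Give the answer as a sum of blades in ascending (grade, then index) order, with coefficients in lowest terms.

step 1: -15 e_{1} + \frac{5}{4} e_{1} e_{2} + \frac{25}{6} e_{1} e_{3} + \frac{45}{8} e_{1} e_{2} e_{3}
step 2: 35 + 30 e_{1} + \frac{35}{12} e_{2} + \frac{175}{18} e_{3} - \frac{5}{2} e_{1} e_{2} - \frac{25}{3} e_{1} e_{3} - \frac{105}{8} e_{2} e_{3} - \frac{45}{4} e_{1} e_{2} e_{3}
step 3: -\frac{1435}{36} + \frac{35}{2} e_{3}
Answer: -\frac{1435}{36} + \frac{35}{2} e_{3}


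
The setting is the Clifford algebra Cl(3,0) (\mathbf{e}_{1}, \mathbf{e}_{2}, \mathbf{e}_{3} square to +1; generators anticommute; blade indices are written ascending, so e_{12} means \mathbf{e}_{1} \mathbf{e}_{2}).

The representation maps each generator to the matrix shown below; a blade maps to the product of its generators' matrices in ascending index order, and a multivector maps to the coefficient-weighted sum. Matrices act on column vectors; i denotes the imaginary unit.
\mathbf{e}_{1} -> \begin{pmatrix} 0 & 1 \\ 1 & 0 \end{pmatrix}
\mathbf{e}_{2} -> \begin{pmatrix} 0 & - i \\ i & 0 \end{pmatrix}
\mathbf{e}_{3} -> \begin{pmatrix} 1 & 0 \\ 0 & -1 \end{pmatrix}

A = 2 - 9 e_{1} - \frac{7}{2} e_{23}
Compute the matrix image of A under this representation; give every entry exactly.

Bivector images (products of the table entries): rho(e_{23}) = rho(\mathbf{e}_{2})rho(\mathbf{e}_{3}) = \begin{pmatrix} 0 & i \\ i & 0 \end{pmatrix}.
M = (2)*1 + (-9)*rho(e_{1}) + (-\frac{7}{2})*rho(e_{23}), summed entrywise (1 is the identity matrix):
Answer: \begin{pmatrix} 2 & -9 - \frac{7 i}{2} \\ -9 - \frac{7 i}{2} & 2 \end{pmatrix}


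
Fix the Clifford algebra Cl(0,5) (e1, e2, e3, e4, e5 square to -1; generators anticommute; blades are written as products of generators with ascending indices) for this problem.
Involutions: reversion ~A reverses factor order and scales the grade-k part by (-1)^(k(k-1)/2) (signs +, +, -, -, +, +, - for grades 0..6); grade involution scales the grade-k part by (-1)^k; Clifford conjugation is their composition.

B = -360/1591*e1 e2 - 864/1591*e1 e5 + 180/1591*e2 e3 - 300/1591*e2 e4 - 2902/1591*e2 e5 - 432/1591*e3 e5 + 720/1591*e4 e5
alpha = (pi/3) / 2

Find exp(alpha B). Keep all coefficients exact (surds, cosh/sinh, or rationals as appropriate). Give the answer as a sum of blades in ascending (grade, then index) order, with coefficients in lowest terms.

B^2 term by term: the squares give (-360/1591)^2*(e1 e2)^2 + (-864/1591)^2*(e1 e5)^2 + (180/1591)^2*(e2 e3)^2 + (-300/1591)^2*(e2 e4)^2 + (-2902/1591)^2*(e2 e5)^2 + (-432/1591)^2*(e3 e5)^2 + (720/1591)^2*(e4 e5)^2 = 129600/2531281*(-1) + 746496/2531281*(-1) + 32400/2531281*(-1) + 90000/2531281*(-1) + 8421604/2531281*(-1) + 186624/2531281*(-1) + 518400/2531281*(-1) = -4 (each basis 2-blade squares to minus the product of its generators' squares); cross terms between blades sharing an index anticommute and cancel; the commuting (index-disjoint) pairs give grade-4 terms 2*c*c'*(blade product), which cancel blade by blade — e1 e2 e3 e5: 311040/2531281 - 311040/2531281 = 0; e1 e2 e4 e5: -518400/2531281 + 518400/2531281 = 0; e2 e3 e4 e5: 259200/2531281 - 259200/2531281 = 0 — confirming B is simple. So B^2 = -4.
B^2 = -4 — B^2 < 0, so the exponential closes trigonometrically: l = 2, alpha*l = pi/3, so exp(alpha B) = cos(pi/3) + (sin(pi/3)/2)*B = 1/2 + (sqrt(3)/4)*B.
Answer: 1/2 - 90*sqrt(3)/1591*e1 e2 - 216*sqrt(3)/1591*e1 e5 + 45*sqrt(3)/1591*e2 e3 - 75*sqrt(3)/1591*e2 e4 - 1451*sqrt(3)/3182*e2 e5 - 108*sqrt(3)/1591*e3 e5 + 180*sqrt(3)/1591*e4 e5


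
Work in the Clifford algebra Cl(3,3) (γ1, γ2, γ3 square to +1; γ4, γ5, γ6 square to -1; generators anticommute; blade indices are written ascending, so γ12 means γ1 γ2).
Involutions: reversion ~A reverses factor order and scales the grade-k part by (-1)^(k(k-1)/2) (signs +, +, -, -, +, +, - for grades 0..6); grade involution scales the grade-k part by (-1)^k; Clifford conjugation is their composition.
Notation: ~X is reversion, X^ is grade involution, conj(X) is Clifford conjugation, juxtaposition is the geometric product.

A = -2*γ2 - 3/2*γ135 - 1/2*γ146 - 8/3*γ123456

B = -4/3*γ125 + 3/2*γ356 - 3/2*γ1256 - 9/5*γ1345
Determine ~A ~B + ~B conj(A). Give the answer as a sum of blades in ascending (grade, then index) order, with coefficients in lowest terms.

first term: 27/10*γ4 + 8/3*γ15 - 9/4*γ16 - 2*γ23 + 24/5*γ26 - 4*γ34 - 4*γ124 - 3*γ156 + 9/4*γ236 - 3/4*γ245 - 32/9*γ346 + 9/10*γ356 - 3/4*γ1345 + 3*γ2356 - 2/3*γ2456 - 18/5*γ12345
second term: 27/10*γ4 - 8/3*γ15 - 9/4*γ16 - 2*γ23 + 24/5*γ26 - 4*γ34 + 4*γ124 - 3*γ156 - 9/4*γ236 + 3/4*γ245 + 32/9*γ346 - 9/10*γ356 + 3/4*γ1345 + 3*γ2356 + 2/3*γ2456 + 18/5*γ12345
Answer: 27/5*γ4 - 9/2*γ16 - 4*γ23 + 48/5*γ26 - 8*γ34 - 6*γ156 + 6*γ2356


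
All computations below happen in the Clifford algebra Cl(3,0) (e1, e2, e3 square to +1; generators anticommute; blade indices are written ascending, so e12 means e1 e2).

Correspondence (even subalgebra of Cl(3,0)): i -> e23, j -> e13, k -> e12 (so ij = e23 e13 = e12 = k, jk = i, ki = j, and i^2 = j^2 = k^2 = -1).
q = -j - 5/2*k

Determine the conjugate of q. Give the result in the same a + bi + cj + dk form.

In blades: q = -5/2*e12 - e13.
Quaternion conjugation is reversion on the even subalgebra: the scalar is fixed and every grade-2 blade flips sign, giving 5/2*e12 + e13; translating back:
Answer: j + 5/2*k


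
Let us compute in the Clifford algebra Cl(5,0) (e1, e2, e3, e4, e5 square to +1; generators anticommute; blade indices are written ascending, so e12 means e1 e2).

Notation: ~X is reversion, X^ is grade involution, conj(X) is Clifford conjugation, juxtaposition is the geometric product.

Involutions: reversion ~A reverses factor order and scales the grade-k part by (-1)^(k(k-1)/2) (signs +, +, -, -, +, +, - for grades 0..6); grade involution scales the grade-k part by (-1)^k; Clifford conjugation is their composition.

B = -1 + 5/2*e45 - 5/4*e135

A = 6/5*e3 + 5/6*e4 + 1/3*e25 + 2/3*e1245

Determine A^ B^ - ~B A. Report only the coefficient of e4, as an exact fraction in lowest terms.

first term: 6/5*e3 + 5/6*e4 - 25/12*e5 - 5/3*e12 + 3/2*e15 - 5/6*e24 - 1/3*e25 - 5/12*e123 - 5/6*e234 - 3*e345 - 2/3*e1245 - 25/24*e1345
second term: -6/5*e3 - 5/6*e4 + 25/12*e5 + 5/3*e12 - 3/2*e15 - 5/6*e24 - 1/3*e25 + 5/12*e123 - 5/6*e234 - 3*e345 - 2/3*e1245 - 25/24*e1345
Answer: 5/3


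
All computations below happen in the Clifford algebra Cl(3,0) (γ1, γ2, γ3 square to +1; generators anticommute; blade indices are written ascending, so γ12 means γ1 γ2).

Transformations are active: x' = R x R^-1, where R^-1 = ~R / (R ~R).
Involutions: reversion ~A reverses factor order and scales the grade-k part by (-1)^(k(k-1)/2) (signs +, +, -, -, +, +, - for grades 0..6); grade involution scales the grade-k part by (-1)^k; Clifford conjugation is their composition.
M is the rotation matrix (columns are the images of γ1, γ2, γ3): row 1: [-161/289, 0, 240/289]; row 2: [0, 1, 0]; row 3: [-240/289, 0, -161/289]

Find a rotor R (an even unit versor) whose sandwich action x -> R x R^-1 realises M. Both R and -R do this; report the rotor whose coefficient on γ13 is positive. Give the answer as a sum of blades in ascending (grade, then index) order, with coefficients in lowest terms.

Method: write R = a + b12*γ12 + b13*γ13 + b23*γ23 with a^2 + b12^2 + b13^2 + b23^2 = 1 (so R^-1 = ~R). Expanding the columns R e_j ~R gives tr M = 4a^2 - 1 and, from the antisymmetric part, M21 - M12 = -4a*b12, M13 - M31 = 4a*b13, M32 - M23 = -4a*b23.
Here tr M = -33/289, so a^2 = (1 + tr M)/4 = 64/289 and a = ±8/17. Taking a = 8/17: M21 - M12 = 0, M13 - M31 = 480/289, M32 - M23 = 0, giving b12 = 0, b13 = 15/17, b23 = 0, i.e. R = 8/17 + 15/17*γ13.
Its γ13 coefficient is already positive.
Answer: 8/17 + 15/17*γ13. Why the constraint matters: R and -R act identically through the sandwich — M has trace -33/289 either way — so only the sign condition on γ13 picks one of the two preimages.


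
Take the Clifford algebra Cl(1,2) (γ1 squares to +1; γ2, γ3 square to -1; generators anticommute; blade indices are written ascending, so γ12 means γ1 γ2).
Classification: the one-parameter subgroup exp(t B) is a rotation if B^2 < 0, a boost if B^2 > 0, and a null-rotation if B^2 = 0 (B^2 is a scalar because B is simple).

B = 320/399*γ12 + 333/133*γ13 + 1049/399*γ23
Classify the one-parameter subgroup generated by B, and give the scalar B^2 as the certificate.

B^2 term by term: the squares give (320/399)^2*(γ12)^2 + (333/133)^2*(γ13)^2 + (1049/399)^2*(γ23)^2 = 102400/159201*(+1) + 110889/17689*(+1) + 1100401/159201*(-1) = 0 (each basis 2-blade squares to minus the product of its generators' squares); cross terms between blades sharing an index anticommute and cancel. So B^2 = 0.
Answer: null-rotation, certificate B^2 = 0. Why this suffices: the scalar 0 survives any versor conjugation, so its sign alone determines the class however B is presented.


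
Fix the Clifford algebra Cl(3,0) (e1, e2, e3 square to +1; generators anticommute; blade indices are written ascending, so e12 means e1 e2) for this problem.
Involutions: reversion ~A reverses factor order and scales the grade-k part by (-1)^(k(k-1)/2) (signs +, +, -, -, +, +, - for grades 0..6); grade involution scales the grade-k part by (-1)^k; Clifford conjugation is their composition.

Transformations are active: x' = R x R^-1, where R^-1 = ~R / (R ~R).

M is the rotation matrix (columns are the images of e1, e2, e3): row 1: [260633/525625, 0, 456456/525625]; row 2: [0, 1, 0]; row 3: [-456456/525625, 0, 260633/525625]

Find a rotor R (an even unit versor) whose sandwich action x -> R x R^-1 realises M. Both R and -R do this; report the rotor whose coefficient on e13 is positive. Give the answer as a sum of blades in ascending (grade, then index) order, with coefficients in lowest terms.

Method: write R = a + b12*e12 + b13*e13 + b23*e23 with a^2 + b12^2 + b13^2 + b23^2 = 1 (so R^-1 = ~R). Expanding the columns R e_j ~R gives tr M = 4a^2 - 1 and, from the antisymmetric part, M21 - M12 = -4a*b12, M13 - M31 = 4a*b13, M32 - M23 = -4a*b23.
Here tr M = 1046891/525625, so a^2 = (1 + tr M)/4 = 393129/525625 and a = ±627/725. Taking a = 627/725: M21 - M12 = 0, M13 - M31 = 912912/525625, M32 - M23 = 0, giving b12 = 0, b13 = 364/725, b23 = 0, i.e. R = 627/725 + 364/725*e13.
Its e13 coefficient is already positive.
Answer: 627/725 + 364/725*e13. Why the constraint matters: R and -R act identically through the sandwich — M has trace 1046891/525625 either way — so only the sign condition on e13 picks one of the two preimages.


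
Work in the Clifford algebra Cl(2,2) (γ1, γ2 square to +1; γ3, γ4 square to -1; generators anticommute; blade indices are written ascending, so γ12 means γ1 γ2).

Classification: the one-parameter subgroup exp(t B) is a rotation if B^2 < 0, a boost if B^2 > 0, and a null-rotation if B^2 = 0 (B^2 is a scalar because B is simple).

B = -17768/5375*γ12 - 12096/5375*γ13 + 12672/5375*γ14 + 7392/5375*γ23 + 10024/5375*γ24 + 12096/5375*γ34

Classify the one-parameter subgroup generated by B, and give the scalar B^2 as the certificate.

B^2 term by term: the squares give (-17768/5375)^2*(γ12)^2 + (-12096/5375)^2*(γ13)^2 + (12672/5375)^2*(γ14)^2 + (7392/5375)^2*(γ23)^2 + (10024/5375)^2*(γ24)^2 + (12096/5375)^2*(γ34)^2 = 315701824/28890625*(-1) + 146313216/28890625*(+1) + 160579584/28890625*(+1) + 54641664/28890625*(+1) + 100480576/28890625*(+1) + 146313216/28890625*(-1) = 0 (each basis 2-blade squares to minus the product of its generators' squares); cross terms between blades sharing an index anticommute and cancel; the commuting (index-disjoint) pairs give grade-4 terms 2*c*c'*(blade product), which cancel blade by blade — γ1234: -429843456/28890625 + 242500608/28890625 + 187342848/28890625 = 0 — confirming B is simple. So B^2 = 0.
Answer: null-rotation, certificate B^2 = 0. Key observation: B^2 = 0 is a conjugation invariant, so its sign decides the class regardless of the surface form of B.


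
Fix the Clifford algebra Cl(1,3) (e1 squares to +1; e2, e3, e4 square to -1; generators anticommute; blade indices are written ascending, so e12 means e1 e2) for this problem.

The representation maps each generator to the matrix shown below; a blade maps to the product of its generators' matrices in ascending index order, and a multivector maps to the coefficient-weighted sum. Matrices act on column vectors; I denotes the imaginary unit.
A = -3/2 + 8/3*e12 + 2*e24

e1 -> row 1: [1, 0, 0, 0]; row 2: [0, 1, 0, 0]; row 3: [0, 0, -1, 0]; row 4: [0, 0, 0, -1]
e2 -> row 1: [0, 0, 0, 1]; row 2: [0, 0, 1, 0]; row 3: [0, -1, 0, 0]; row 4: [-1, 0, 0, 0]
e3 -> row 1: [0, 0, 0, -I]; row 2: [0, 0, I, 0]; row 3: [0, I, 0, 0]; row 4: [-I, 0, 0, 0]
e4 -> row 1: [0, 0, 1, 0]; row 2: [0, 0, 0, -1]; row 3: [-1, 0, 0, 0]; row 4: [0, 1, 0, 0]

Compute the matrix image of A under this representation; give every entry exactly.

Bivector images (products of the table entries): rho(e12) = rho(e1)rho(e2) = row 1: [0, 0, 0, 1]; row 2: [0, 0, 1, 0]; row 3: [0, 1, 0, 0]; row 4: [1, 0, 0, 0]; rho(e24) = rho(e2)rho(e4) = row 1: [0, 1, 0, 0]; row 2: [-1, 0, 0, 0]; row 3: [0, 0, 0, 1]; row 4: [0, 0, -1, 0].
M = (-3/2)*1 + (8/3)*rho(e12) + (2)*rho(e24), summed entrywise (1 is the identity matrix):
Answer: row 1: [-3/2, 2, 0, 8/3]; row 2: [-2, -3/2, 8/3, 0]; row 3: [0, 8/3, -3/2, 2]; row 4: [8/3, 0, -2, -3/2]


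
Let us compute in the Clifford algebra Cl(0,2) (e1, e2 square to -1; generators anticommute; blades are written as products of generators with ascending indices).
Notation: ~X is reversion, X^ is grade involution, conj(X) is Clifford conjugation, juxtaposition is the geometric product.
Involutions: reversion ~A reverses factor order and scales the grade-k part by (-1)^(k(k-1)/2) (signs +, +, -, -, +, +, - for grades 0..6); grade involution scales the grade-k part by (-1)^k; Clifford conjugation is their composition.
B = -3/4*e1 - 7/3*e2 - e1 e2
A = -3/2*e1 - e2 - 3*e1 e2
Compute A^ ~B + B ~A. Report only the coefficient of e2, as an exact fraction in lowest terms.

first term: 155/24 - 6*e1 + 3/4*e2 - 11/4*e1 e2
second term: -11/24 - 8*e1 + 15/4*e2 - 11/4*e1 e2
Answer: 9/2


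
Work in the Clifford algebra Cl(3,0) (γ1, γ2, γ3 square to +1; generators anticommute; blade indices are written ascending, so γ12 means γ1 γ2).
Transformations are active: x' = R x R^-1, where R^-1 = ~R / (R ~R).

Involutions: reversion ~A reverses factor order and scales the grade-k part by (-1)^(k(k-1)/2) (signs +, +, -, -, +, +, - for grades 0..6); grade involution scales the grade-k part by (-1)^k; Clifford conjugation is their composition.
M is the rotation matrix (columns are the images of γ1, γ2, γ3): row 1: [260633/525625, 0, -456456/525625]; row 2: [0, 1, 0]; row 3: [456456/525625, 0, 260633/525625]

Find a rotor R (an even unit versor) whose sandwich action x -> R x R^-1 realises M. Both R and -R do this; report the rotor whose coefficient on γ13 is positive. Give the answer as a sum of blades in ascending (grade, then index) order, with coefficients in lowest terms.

Method: write R = a + b12*γ12 + b13*γ13 + b23*γ23 with a^2 + b12^2 + b13^2 + b23^2 = 1 (so R^-1 = ~R). Expanding the columns R e_j ~R gives tr M = 4a^2 - 1 and, from the antisymmetric part, M21 - M12 = -4a*b12, M13 - M31 = 4a*b13, M32 - M23 = -4a*b23.
Here tr M = 1046891/525625, so a^2 = (1 + tr M)/4 = 393129/525625 and a = ±627/725. Taking a = 627/725: M21 - M12 = 0, M13 - M31 = -912912/525625, M32 - M23 = 0, giving b12 = 0, b13 = -364/725, b23 = 0, i.e. R = 627/725 - 364/725*γ13.
Its γ13 coefficient is negative, so report the other preimage -R.
Answer: -627/725 + 364/725*γ13. Recall the cover is two-to-one: with M of trace 1046891/525625, both preimages act alike, and the stated γ13 sign chooses the sheet.


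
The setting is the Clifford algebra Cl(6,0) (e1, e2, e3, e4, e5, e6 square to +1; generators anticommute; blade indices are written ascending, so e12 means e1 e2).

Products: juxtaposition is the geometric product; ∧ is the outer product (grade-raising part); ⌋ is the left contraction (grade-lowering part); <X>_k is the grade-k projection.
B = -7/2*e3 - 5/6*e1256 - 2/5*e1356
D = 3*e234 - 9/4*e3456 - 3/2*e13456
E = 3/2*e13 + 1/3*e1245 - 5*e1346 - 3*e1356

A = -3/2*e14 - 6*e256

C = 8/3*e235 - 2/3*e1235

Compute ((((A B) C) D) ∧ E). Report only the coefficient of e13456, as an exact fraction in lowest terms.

step 1: 5*e1 + 12/5*e123 - 21/4*e134 + 21*e2356 + 5/4*e2456 + 3/5*e3456
step 2: 8/5*e5 + 56*e6 - 32/5*e15 - 14*e16 - 10/3*e235 - 7/2*e245 + 8/5*e246 - 10/3*e346 + 40/3*e1235 + 14*e1245 - 2/5*e1246 + 5/6*e1346
step 3: 35/4*e5 - 55/8*e15 - 10*e26 + 21/2*e35 - 24/5*e36 - 10*e45 + 5/2*e126 - 42*e135 + 6/5*e136 + 40*e145 - 21/5*e235 - 231/8*e236 + 55/2*e246 + 147*e345 - 66/5*e346 + 33/10*e1235 + 147/4*e1236 - 35*e1246 - 231/2*e1345 + 84/5*e1346 - 24/5*e2345 - 168*e2346 + 96/5*e12345 + 42*e12346
step 4: 105/8*e135 + 15*e1236 - 15*e1345 - 165/4*e12346 + 175/4*e13456 - 8/5*e123456
Answer: 175/4


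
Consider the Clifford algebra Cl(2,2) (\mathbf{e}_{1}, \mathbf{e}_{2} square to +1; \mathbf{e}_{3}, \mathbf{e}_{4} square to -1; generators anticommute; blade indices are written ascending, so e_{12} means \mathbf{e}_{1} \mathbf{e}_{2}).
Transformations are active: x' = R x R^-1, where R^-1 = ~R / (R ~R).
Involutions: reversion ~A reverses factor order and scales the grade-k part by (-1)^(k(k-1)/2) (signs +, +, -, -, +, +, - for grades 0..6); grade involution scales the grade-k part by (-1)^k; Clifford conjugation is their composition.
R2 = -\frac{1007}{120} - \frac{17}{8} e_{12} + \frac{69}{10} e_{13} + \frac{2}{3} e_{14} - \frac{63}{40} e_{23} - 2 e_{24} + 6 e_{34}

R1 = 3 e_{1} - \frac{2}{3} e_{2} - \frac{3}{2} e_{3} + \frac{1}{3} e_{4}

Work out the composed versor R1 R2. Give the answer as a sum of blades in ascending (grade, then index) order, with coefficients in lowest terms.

Distribute over the terms of R1 (each basis-blade product reordered to ascending indices, repeated generators contracted through their squares):
(3 e_{1}) R2 = -\frac{1007}{40} e_{1} - \frac{51}{8} e_{2} + \frac{207}{10} e_{3} + 2 e_{4} - \frac{189}{40} e_{123} - 6 e_{124} + 18 e_{134}
(-\frac{2}{3} e_{2}) R2 = -\frac{17}{12} e_{1} + \frac{1007}{180} e_{2} + \frac{21}{20} e_{3} + \frac{4}{3} e_{4} + \frac{23}{5} e_{123} + \frac{4}{9} e_{124} - 4 e_{234}
(-\frac{3}{2} e_{3}) R2 = -\frac{207}{20} e_{1} + \frac{189}{80} e_{2} + \frac{1007}{80} e_{3} + 9 e_{4} + \frac{51}{16} e_{123} + e_{134} - 3 e_{234}
(\frac{1}{3} e_{4}) R2 = \frac{2}{9} e_{1} - \frac{2}{3} e_{2} + 2 e_{3} - \frac{1007}{360} e_{4} - \frac{17}{24} e_{124} + \frac{23}{10} e_{134} - \frac{21}{40} e_{234}
Summing the partial products and collecting blades:
Answer: -\frac{13219}{360} e_{1} + \frac{659}{720} e_{2} + \frac{2907}{80} e_{3} + \frac{3433}{360} e_{4} + \frac{49}{16} e_{123} - \frac{451}{72} e_{124} + \frac{213}{10} e_{134} - \frac{301}{40} e_{234}


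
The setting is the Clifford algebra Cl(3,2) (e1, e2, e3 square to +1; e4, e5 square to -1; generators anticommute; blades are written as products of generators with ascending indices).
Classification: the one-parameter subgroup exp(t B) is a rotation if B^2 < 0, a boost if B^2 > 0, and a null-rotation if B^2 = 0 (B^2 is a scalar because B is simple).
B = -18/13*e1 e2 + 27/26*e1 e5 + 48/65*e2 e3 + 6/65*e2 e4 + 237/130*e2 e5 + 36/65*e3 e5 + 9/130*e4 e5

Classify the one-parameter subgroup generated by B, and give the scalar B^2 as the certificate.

B^2 term by term: the squares give (-18/13)^2*(e1 e2)^2 + (27/26)^2*(e1 e5)^2 + (48/65)^2*(e2 e3)^2 + (6/65)^2*(e2 e4)^2 + (237/130)^2*(e2 e5)^2 + (36/65)^2*(e3 e5)^2 + (9/130)^2*(e4 e5)^2 = 324/169*(-1) + 729/676*(+1) + 2304/4225*(-1) + 36/4225*(+1) + 56169/16900*(+1) + 1296/4225*(+1) + 81/16900*(-1) = 9/4 (each basis 2-blade squares to minus the product of its generators' squares); cross terms between blades sharing an index anticommute and cancel; the commuting (index-disjoint) pairs give grade-4 terms 2*c*c'*(blade product), which cancel blade by blade — e1 e2 e3 e5: -1296/845 + 1296/845 = 0; e1 e2 e4 e5: -162/845 + 162/845 = 0; e2 e3 e4 e5: 432/4225 - 432/4225 = 0 — confirming B is simple. So B^2 = 9/4.
Answer: boost, certificate B^2 = 9/4. B^2 = 9/4 is basis-independent, so its sign is the whole story.


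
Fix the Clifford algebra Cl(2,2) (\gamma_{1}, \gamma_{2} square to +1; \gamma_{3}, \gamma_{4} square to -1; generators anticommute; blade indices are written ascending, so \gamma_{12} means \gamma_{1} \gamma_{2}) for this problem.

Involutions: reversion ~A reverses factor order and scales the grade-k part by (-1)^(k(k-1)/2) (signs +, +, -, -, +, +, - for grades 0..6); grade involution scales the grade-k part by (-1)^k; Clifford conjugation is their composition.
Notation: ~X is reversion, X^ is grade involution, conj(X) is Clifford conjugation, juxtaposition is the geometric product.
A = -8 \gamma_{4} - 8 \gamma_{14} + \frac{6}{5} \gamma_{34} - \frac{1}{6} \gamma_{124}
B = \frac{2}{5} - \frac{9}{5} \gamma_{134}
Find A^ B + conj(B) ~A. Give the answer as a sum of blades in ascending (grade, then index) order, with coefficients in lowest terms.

first term: \frac{54}{25} \gamma_{1} - \frac{72}{5} \gamma_{3} + \frac{16}{5} \gamma_{4} + \frac{72}{5} \gamma_{13} - \frac{16}{5} \gamma_{14} - \frac{3}{10} \gamma_{23} + \frac{12}{25} \gamma_{34} + \frac{1}{15} \gamma_{124}
second term: -\frac{54}{25} \gamma_{1} + \frac{72}{5} \gamma_{3} - \frac{16}{5} \gamma_{4} - \frac{72}{5} \gamma_{13} + \frac{16}{5} \gamma_{14} + \frac{3}{10} \gamma_{23} - \frac{12}{25} \gamma_{34} + \frac{1}{15} \gamma_{124}
Answer: \frac{2}{15} \gamma_{124}


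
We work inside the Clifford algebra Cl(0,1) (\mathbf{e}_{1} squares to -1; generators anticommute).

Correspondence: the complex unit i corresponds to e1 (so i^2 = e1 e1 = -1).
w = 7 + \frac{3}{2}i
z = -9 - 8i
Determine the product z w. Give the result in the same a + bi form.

In blades: z = -9 - 8 e_{1}, w = 7 + \frac{3}{2} e_{1}.
Distribute z over w term by term (generator squares from the signature, products reordered to ascending indices): (-9)*w = -63 - \frac{27}{2} e_{1}; (-8 e_{1})*w = 12 - 56 e_{1}.
Sum: -51 - \frac{139}{2} e_{1}; translating back through the correspondence:
Answer: -51 - \frac{139}{2}i


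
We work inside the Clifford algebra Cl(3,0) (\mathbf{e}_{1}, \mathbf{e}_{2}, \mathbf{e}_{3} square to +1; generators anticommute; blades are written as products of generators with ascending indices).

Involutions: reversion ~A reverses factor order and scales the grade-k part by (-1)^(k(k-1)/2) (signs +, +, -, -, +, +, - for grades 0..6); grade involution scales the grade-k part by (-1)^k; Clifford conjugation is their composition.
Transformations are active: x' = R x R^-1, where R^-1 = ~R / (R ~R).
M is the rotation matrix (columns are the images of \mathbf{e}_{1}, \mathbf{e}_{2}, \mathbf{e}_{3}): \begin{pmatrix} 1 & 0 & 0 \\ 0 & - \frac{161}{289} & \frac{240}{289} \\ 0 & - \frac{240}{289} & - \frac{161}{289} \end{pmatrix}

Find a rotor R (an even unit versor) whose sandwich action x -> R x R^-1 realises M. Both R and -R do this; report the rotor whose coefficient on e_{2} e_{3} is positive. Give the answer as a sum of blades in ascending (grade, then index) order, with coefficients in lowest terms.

Method: write R = a + b12*e_{1} e_{2} + b13*e_{1} e_{3} + b23*e_{2} e_{3} with a^2 + b12^2 + b13^2 + b23^2 = 1 (so R^-1 = ~R). Expanding the columns R e_j ~R gives tr M = 4a^2 - 1 and, from the antisymmetric part, M21 - M12 = -4a*b12, M13 - M31 = 4a*b13, M32 - M23 = -4a*b23.
Here tr M = -\frac{33}{289}, so a^2 = (1 + tr M)/4 = \frac{64}{289} and a = ±\frac{8}{17}. Taking a = \frac{8}{17}: M21 - M12 = 0, M13 - M31 = 0, M32 - M23 = -\frac{480}{289}, giving b12 = 0, b13 = 0, b23 = \frac{15}{17}, i.e. R = \frac{8}{17} + \frac{15}{17} e_{2} e_{3}.
Its e_{2} e_{3} coefficient is already positive.
Answer: \frac{8}{17} + \frac{15}{17} e_{2} e_{3}. Uniqueness: Spin(3) -> SO(3) maps R and -R to the same rotation of trace -\frac{33}{289}; fixing the sign of the e_{2} e_{3} coefficient removes the ambiguity.


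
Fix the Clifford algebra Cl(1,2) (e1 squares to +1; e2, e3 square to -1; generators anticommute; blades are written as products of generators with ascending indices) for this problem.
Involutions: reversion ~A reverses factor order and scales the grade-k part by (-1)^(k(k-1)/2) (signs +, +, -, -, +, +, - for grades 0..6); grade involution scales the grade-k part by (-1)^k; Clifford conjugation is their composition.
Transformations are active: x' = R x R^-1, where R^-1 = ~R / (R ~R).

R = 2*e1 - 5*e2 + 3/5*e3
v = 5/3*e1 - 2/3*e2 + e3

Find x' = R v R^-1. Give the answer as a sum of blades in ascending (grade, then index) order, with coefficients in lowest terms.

~R = 2*e1 - 5*e2 + 3/5*e3, and R ~R = -534/25, so R^-1 = ~R / (-534/25).
R v = -3/5 + 7*e1 e2 + e1 e3 - 23/5*e2 e3
Answer: -415/267*e1 + 103/267*e2 - 86/89*e3


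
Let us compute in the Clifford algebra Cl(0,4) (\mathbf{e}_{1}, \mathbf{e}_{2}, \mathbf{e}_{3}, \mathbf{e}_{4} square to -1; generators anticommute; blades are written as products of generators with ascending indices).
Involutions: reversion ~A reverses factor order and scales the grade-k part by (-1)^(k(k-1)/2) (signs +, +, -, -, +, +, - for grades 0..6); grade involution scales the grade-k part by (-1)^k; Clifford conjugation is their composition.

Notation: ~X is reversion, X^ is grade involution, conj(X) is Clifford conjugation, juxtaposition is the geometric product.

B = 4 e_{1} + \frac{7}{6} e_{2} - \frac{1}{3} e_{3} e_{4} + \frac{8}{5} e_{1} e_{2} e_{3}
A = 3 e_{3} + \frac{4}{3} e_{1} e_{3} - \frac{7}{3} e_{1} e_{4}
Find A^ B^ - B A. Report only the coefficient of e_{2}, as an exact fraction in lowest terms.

first term: -\frac{32}{15} e_{2} - \frac{16}{3} e_{3} + \frac{25}{3} e_{4} - \frac{24}{5} e_{1} e_{2} - \frac{101}{9} e_{1} e_{3} + \frac{4}{9} e_{1} e_{4} - \frac{7}{2} e_{2} e_{3} + \frac{14}{9} e_{1} e_{2} e_{3} - \frac{49}{18} e_{1} e_{2} e_{4} + \frac{56}{15} e_{2} e_{3} e_{4}
second term: \frac{32}{15} e_{2} - \frac{16}{3} e_{3} + \frac{25}{3} e_{4} - \frac{24}{5} e_{1} e_{2} + \frac{101}{9} e_{1} e_{3} - \frac{4}{9} e_{1} e_{4} + \frac{7}{2} e_{2} e_{3} - \frac{14}{9} e_{1} e_{2} e_{3} + \frac{49}{18} e_{1} e_{2} e_{4} + \frac{56}{15} e_{2} e_{3} e_{4}
Answer: -\frac{64}{15}


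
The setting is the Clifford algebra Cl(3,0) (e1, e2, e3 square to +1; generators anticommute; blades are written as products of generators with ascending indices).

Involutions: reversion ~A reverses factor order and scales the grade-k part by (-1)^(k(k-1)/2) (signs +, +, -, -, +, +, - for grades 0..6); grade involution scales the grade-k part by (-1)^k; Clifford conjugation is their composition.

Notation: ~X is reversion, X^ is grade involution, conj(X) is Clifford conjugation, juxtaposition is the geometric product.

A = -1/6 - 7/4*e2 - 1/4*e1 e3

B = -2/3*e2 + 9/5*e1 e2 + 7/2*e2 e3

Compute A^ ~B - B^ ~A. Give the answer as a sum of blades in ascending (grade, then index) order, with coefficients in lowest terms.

first term: -7/6 + 63/20*e1 + 1/9*e2 - 49/8*e3 - 23/40*e1 e2 + 31/30*e2 e3 - 1/6*e1 e2 e3
second term: -7/6 - 63/20*e1 - 1/9*e2 + 49/8*e3 + 23/40*e1 e2 - 31/30*e2 e3 - 1/6*e1 e2 e3
Answer: 63/10*e1 + 2/9*e2 - 49/4*e3 - 23/20*e1 e2 + 31/15*e2 e3


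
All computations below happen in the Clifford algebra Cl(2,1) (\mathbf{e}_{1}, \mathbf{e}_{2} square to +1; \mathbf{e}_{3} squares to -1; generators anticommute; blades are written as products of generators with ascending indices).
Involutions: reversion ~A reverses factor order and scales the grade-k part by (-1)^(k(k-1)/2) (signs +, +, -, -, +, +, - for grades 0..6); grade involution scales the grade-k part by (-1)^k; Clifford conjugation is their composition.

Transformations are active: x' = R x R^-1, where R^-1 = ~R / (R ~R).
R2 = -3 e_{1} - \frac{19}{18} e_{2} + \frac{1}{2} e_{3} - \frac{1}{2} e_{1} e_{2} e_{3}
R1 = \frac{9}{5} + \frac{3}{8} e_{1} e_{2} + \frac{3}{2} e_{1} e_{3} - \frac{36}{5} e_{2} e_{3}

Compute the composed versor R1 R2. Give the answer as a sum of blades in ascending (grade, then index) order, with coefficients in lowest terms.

Distribute over the terms of R1 (each basis-blade product reordered to ascending indices, repeated generators contracted through their squares):
(\frac{9}{5}) R2 = -\frac{27}{5} e_{1} - \frac{19}{10} e_{2} + \frac{9}{10} e_{3} - \frac{9}{10} e_{1} e_{2} e_{3}
(\frac{3}{8} e_{1} e_{2}) R2 = -\frac{19}{48} e_{1} + \frac{9}{8} e_{2} + \frac{3}{16} e_{3} + \frac{3}{16} e_{1} e_{2} e_{3}
(\frac{3}{2} e_{1} e_{3}) R2 = -\frac{3}{4} e_{1} + \frac{3}{4} e_{2} + \frac{9}{2} e_{3} + \frac{19}{12} e_{1} e_{2} e_{3}
(-\frac{36}{5} e_{2} e_{3}) R2 = \frac{18}{5} e_{1} + \frac{18}{5} e_{2} - \frac{38}{5} e_{3} + \frac{108}{5} e_{1} e_{2} e_{3}
Summing the partial products and collecting blades:
Answer: -\frac{707}{240} e_{1} + \frac{143}{40} e_{2} - \frac{161}{80} e_{3} + \frac{5393}{240} e_{1} e_{2} e_{3}


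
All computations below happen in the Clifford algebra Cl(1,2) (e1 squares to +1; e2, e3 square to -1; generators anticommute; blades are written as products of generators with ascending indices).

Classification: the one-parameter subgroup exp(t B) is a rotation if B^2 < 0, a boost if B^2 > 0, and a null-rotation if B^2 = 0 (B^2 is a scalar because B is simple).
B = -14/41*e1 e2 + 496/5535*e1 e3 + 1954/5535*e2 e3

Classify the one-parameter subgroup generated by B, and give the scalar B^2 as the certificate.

B^2 term by term: the squares give (-14/41)^2*(e1 e2)^2 + (496/5535)^2*(e1 e3)^2 + (1954/5535)^2*(e2 e3)^2 = 196/1681*(+1) + 246016/30636225*(+1) + 3818116/30636225*(-1) = 0 (each basis 2-blade squares to minus the product of its generators' squares); cross terms between blades sharing an index anticommute and cancel. So B^2 = 0.
Answer: null-rotation, certificate B^2 = 0. The invariant at work: B^2 = 0 is unchanged by conjugation, hence its sign classifies the subgroup whatever basis B is written in.


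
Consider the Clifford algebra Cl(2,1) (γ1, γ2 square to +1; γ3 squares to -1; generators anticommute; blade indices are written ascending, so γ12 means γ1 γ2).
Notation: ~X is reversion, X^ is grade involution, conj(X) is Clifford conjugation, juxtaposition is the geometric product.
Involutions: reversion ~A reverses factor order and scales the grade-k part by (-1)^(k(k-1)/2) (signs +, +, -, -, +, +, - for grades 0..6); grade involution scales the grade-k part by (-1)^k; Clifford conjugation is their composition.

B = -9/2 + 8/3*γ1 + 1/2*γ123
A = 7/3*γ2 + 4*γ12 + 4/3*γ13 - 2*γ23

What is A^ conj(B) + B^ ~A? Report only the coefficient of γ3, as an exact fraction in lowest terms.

first term: -γ1 + 41/2*γ2 + 14/9*γ3 - 218/9*γ12 - 29/6*γ13 + 9*γ23 + 16/3*γ123
second term: -γ1 - 1/2*γ2 + 14/9*γ3 + 106/9*γ12 + 43/6*γ13 - 9*γ23 - 16/3*γ123
Answer: 28/9


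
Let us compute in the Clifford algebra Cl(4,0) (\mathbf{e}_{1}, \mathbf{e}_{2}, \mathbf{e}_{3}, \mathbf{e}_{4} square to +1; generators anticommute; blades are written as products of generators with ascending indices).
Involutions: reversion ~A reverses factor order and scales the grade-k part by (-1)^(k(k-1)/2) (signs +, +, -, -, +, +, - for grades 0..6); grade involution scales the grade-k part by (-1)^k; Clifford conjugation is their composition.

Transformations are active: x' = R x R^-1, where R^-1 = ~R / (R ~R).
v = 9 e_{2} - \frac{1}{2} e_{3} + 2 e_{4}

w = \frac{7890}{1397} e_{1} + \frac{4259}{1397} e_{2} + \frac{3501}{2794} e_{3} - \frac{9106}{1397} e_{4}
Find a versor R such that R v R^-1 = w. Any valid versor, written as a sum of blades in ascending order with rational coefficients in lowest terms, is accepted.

Equal squares first: v^2 = w^2 = \frac{341}{4}. Then v + w = \frac{7890}{1397} e_{1} + \frac{16832}{1397} e_{2} + \frac{1052}{1397} e_{3} - \frac{6312}{1397} e_{4} is a versor taking v to w, provided it is invertible.
Answer: \frac{7890}{1397} e_{1} + \frac{16832}{1397} e_{2} + \frac{1052}{1397} e_{3} - \frac{6312}{1397} e_{4}


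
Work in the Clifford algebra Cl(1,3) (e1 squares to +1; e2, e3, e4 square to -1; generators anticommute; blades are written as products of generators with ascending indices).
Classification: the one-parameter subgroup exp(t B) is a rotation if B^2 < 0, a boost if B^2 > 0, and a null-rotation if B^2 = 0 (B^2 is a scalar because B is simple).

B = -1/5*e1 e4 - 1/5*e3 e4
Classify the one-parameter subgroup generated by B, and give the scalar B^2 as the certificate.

B^2 term by term: the squares give (-1/5)^2*(e1 e4)^2 + (-1/5)^2*(e3 e4)^2 = 1/25*(+1) + 1/25*(-1) = 0 (each basis 2-blade squares to minus the product of its generators' squares); cross terms between blades sharing an index anticommute and cancel. So B^2 = 0.
Answer: null-rotation, certificate B^2 = 0. Why this suffices: the scalar 0 survives any versor conjugation, so its sign alone determines the class however B is presented.


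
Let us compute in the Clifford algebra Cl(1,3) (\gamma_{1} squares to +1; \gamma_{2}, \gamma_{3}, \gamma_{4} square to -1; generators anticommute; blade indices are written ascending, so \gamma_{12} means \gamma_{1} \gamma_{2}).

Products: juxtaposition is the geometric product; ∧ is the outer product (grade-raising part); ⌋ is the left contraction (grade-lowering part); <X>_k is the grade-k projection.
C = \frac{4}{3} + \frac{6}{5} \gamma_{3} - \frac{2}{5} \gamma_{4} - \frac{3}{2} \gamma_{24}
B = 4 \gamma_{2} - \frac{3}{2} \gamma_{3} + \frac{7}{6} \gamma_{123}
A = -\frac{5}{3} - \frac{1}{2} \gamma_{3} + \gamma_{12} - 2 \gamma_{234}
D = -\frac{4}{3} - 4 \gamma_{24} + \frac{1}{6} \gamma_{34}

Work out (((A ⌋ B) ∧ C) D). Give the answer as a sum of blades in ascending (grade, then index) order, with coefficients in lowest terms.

step 1: -\frac{3}{4} - \frac{20}{3} \gamma_{2} + \frac{11}{3} \gamma_{3} + \frac{7}{12} \gamma_{12} - \frac{35}{18} \gamma_{123}
step 2: -1 - \frac{80}{9} \gamma_{2} + \frac{359}{90} \gamma_{3} + \frac{3}{10} \gamma_{4} + \frac{7}{9} \gamma_{12} - 8 \gamma_{23} + \frac{91}{24} \gamma_{24} - \frac{22}{15} \gamma_{34} - \frac{511}{270} \gamma_{123} - \frac{7}{30} \gamma_{124} + \frac{11}{2} \gamma_{234} + \frac{7}{9} \gamma_{1234}
step 3: \frac{1507}{90} - \frac{14}{15} \gamma_{1} + \frac{5257}{540} \gamma_{2} - \frac{2945}{108} \gamma_{3} - \frac{3955}{108} \gamma_{4} - \frac{7}{6} \gamma_{12} - \frac{28}{9} \gamma_{13} + \frac{28}{9} \gamma_{14} + \frac{3911}{720} \gamma_{23} + \frac{5}{18} \gamma_{24} + \frac{3041}{90} \gamma_{34} + \frac{805}{324} \gamma_{123} + \frac{203}{324} \gamma_{124} + \frac{1022}{135} \gamma_{134} + \frac{964}{135} \gamma_{234} - \frac{49}{54} \gamma_{1234}
Answer: \frac{1507}{90} - \frac{14}{15} \gamma_{1} + \frac{5257}{540} \gamma_{2} - \frac{2945}{108} \gamma_{3} - \frac{3955}{108} \gamma_{4} - \frac{7}{6} \gamma_{12} - \frac{28}{9} \gamma_{13} + \frac{28}{9} \gamma_{14} + \frac{3911}{720} \gamma_{23} + \frac{5}{18} \gamma_{24} + \frac{3041}{90} \gamma_{34} + \frac{805}{324} \gamma_{123} + \frac{203}{324} \gamma_{124} + \frac{1022}{135} \gamma_{134} + \frac{964}{135} \gamma_{234} - \frac{49}{54} \gamma_{1234}
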